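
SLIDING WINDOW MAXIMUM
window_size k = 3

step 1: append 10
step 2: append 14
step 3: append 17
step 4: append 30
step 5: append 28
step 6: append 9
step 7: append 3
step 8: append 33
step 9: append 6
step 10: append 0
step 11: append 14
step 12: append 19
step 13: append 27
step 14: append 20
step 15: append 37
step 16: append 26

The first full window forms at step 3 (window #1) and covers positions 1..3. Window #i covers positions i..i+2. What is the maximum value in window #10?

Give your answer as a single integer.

Answer: 19

Derivation:
step 1: append 10 -> window=[10] (not full yet)
step 2: append 14 -> window=[10, 14] (not full yet)
step 3: append 17 -> window=[10, 14, 17] -> max=17
step 4: append 30 -> window=[14, 17, 30] -> max=30
step 5: append 28 -> window=[17, 30, 28] -> max=30
step 6: append 9 -> window=[30, 28, 9] -> max=30
step 7: append 3 -> window=[28, 9, 3] -> max=28
step 8: append 33 -> window=[9, 3, 33] -> max=33
step 9: append 6 -> window=[3, 33, 6] -> max=33
step 10: append 0 -> window=[33, 6, 0] -> max=33
step 11: append 14 -> window=[6, 0, 14] -> max=14
step 12: append 19 -> window=[0, 14, 19] -> max=19
Window #10 max = 19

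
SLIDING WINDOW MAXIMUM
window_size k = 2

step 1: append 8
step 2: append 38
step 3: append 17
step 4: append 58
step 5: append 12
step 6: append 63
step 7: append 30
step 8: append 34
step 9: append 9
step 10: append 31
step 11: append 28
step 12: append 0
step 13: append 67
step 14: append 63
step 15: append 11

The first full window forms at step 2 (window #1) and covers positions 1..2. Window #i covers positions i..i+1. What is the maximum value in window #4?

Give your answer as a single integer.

step 1: append 8 -> window=[8] (not full yet)
step 2: append 38 -> window=[8, 38] -> max=38
step 3: append 17 -> window=[38, 17] -> max=38
step 4: append 58 -> window=[17, 58] -> max=58
step 5: append 12 -> window=[58, 12] -> max=58
Window #4 max = 58

Answer: 58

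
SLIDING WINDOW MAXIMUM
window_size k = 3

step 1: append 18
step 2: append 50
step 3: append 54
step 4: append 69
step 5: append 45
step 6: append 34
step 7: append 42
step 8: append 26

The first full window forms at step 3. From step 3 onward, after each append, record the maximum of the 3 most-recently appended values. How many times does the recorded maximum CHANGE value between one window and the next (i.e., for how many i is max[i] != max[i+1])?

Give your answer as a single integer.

Answer: 3

Derivation:
step 1: append 18 -> window=[18] (not full yet)
step 2: append 50 -> window=[18, 50] (not full yet)
step 3: append 54 -> window=[18, 50, 54] -> max=54
step 4: append 69 -> window=[50, 54, 69] -> max=69
step 5: append 45 -> window=[54, 69, 45] -> max=69
step 6: append 34 -> window=[69, 45, 34] -> max=69
step 7: append 42 -> window=[45, 34, 42] -> max=45
step 8: append 26 -> window=[34, 42, 26] -> max=42
Recorded maximums: 54 69 69 69 45 42
Changes between consecutive maximums: 3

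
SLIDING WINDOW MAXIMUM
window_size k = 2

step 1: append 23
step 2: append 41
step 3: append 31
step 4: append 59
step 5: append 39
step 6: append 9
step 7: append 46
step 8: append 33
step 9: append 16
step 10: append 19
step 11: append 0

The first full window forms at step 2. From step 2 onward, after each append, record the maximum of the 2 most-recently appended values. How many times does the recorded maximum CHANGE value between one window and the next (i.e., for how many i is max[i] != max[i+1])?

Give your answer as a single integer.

step 1: append 23 -> window=[23] (not full yet)
step 2: append 41 -> window=[23, 41] -> max=41
step 3: append 31 -> window=[41, 31] -> max=41
step 4: append 59 -> window=[31, 59] -> max=59
step 5: append 39 -> window=[59, 39] -> max=59
step 6: append 9 -> window=[39, 9] -> max=39
step 7: append 46 -> window=[9, 46] -> max=46
step 8: append 33 -> window=[46, 33] -> max=46
step 9: append 16 -> window=[33, 16] -> max=33
step 10: append 19 -> window=[16, 19] -> max=19
step 11: append 0 -> window=[19, 0] -> max=19
Recorded maximums: 41 41 59 59 39 46 46 33 19 19
Changes between consecutive maximums: 5

Answer: 5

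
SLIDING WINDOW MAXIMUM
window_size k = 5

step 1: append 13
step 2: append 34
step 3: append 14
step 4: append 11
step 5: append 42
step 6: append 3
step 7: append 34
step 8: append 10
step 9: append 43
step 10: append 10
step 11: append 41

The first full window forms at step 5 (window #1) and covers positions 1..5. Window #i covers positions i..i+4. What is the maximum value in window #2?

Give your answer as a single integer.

Answer: 42

Derivation:
step 1: append 13 -> window=[13] (not full yet)
step 2: append 34 -> window=[13, 34] (not full yet)
step 3: append 14 -> window=[13, 34, 14] (not full yet)
step 4: append 11 -> window=[13, 34, 14, 11] (not full yet)
step 5: append 42 -> window=[13, 34, 14, 11, 42] -> max=42
step 6: append 3 -> window=[34, 14, 11, 42, 3] -> max=42
Window #2 max = 42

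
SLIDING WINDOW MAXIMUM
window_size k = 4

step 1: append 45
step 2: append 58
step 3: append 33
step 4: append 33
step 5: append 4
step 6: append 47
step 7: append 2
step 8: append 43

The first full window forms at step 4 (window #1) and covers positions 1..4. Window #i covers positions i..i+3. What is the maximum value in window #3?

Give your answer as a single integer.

step 1: append 45 -> window=[45] (not full yet)
step 2: append 58 -> window=[45, 58] (not full yet)
step 3: append 33 -> window=[45, 58, 33] (not full yet)
step 4: append 33 -> window=[45, 58, 33, 33] -> max=58
step 5: append 4 -> window=[58, 33, 33, 4] -> max=58
step 6: append 47 -> window=[33, 33, 4, 47] -> max=47
Window #3 max = 47

Answer: 47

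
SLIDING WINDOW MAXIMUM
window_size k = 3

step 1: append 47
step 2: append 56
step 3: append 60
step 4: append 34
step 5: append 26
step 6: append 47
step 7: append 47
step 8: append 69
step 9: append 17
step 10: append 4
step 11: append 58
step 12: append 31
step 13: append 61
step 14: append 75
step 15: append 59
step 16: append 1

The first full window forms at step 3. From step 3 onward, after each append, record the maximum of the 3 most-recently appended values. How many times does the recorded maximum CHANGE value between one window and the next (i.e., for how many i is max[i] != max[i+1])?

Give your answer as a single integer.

Answer: 5

Derivation:
step 1: append 47 -> window=[47] (not full yet)
step 2: append 56 -> window=[47, 56] (not full yet)
step 3: append 60 -> window=[47, 56, 60] -> max=60
step 4: append 34 -> window=[56, 60, 34] -> max=60
step 5: append 26 -> window=[60, 34, 26] -> max=60
step 6: append 47 -> window=[34, 26, 47] -> max=47
step 7: append 47 -> window=[26, 47, 47] -> max=47
step 8: append 69 -> window=[47, 47, 69] -> max=69
step 9: append 17 -> window=[47, 69, 17] -> max=69
step 10: append 4 -> window=[69, 17, 4] -> max=69
step 11: append 58 -> window=[17, 4, 58] -> max=58
step 12: append 31 -> window=[4, 58, 31] -> max=58
step 13: append 61 -> window=[58, 31, 61] -> max=61
step 14: append 75 -> window=[31, 61, 75] -> max=75
step 15: append 59 -> window=[61, 75, 59] -> max=75
step 16: append 1 -> window=[75, 59, 1] -> max=75
Recorded maximums: 60 60 60 47 47 69 69 69 58 58 61 75 75 75
Changes between consecutive maximums: 5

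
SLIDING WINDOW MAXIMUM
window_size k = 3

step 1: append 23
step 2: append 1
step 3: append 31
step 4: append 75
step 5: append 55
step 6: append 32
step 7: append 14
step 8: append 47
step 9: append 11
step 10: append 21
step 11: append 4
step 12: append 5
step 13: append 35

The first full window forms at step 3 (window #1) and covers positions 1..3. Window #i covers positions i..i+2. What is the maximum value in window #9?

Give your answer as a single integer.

Answer: 21

Derivation:
step 1: append 23 -> window=[23] (not full yet)
step 2: append 1 -> window=[23, 1] (not full yet)
step 3: append 31 -> window=[23, 1, 31] -> max=31
step 4: append 75 -> window=[1, 31, 75] -> max=75
step 5: append 55 -> window=[31, 75, 55] -> max=75
step 6: append 32 -> window=[75, 55, 32] -> max=75
step 7: append 14 -> window=[55, 32, 14] -> max=55
step 8: append 47 -> window=[32, 14, 47] -> max=47
step 9: append 11 -> window=[14, 47, 11] -> max=47
step 10: append 21 -> window=[47, 11, 21] -> max=47
step 11: append 4 -> window=[11, 21, 4] -> max=21
Window #9 max = 21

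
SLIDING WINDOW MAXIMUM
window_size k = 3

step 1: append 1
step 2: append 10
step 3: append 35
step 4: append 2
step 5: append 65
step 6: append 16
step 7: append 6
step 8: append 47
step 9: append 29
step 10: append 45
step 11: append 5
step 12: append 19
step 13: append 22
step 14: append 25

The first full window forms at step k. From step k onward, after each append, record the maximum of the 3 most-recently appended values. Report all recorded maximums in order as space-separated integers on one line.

Answer: 35 35 65 65 65 47 47 47 45 45 22 25

Derivation:
step 1: append 1 -> window=[1] (not full yet)
step 2: append 10 -> window=[1, 10] (not full yet)
step 3: append 35 -> window=[1, 10, 35] -> max=35
step 4: append 2 -> window=[10, 35, 2] -> max=35
step 5: append 65 -> window=[35, 2, 65] -> max=65
step 6: append 16 -> window=[2, 65, 16] -> max=65
step 7: append 6 -> window=[65, 16, 6] -> max=65
step 8: append 47 -> window=[16, 6, 47] -> max=47
step 9: append 29 -> window=[6, 47, 29] -> max=47
step 10: append 45 -> window=[47, 29, 45] -> max=47
step 11: append 5 -> window=[29, 45, 5] -> max=45
step 12: append 19 -> window=[45, 5, 19] -> max=45
step 13: append 22 -> window=[5, 19, 22] -> max=22
step 14: append 25 -> window=[19, 22, 25] -> max=25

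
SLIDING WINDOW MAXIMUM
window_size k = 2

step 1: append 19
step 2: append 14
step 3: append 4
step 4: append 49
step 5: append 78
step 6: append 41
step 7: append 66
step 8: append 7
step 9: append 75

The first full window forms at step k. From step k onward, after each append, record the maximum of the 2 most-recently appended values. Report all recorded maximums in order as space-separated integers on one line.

step 1: append 19 -> window=[19] (not full yet)
step 2: append 14 -> window=[19, 14] -> max=19
step 3: append 4 -> window=[14, 4] -> max=14
step 4: append 49 -> window=[4, 49] -> max=49
step 5: append 78 -> window=[49, 78] -> max=78
step 6: append 41 -> window=[78, 41] -> max=78
step 7: append 66 -> window=[41, 66] -> max=66
step 8: append 7 -> window=[66, 7] -> max=66
step 9: append 75 -> window=[7, 75] -> max=75

Answer: 19 14 49 78 78 66 66 75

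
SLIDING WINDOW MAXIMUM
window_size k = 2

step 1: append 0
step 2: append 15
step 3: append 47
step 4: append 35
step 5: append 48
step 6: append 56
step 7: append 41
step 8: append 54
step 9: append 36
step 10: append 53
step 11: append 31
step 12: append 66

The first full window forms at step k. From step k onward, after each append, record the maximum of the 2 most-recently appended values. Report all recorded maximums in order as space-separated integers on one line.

step 1: append 0 -> window=[0] (not full yet)
step 2: append 15 -> window=[0, 15] -> max=15
step 3: append 47 -> window=[15, 47] -> max=47
step 4: append 35 -> window=[47, 35] -> max=47
step 5: append 48 -> window=[35, 48] -> max=48
step 6: append 56 -> window=[48, 56] -> max=56
step 7: append 41 -> window=[56, 41] -> max=56
step 8: append 54 -> window=[41, 54] -> max=54
step 9: append 36 -> window=[54, 36] -> max=54
step 10: append 53 -> window=[36, 53] -> max=53
step 11: append 31 -> window=[53, 31] -> max=53
step 12: append 66 -> window=[31, 66] -> max=66

Answer: 15 47 47 48 56 56 54 54 53 53 66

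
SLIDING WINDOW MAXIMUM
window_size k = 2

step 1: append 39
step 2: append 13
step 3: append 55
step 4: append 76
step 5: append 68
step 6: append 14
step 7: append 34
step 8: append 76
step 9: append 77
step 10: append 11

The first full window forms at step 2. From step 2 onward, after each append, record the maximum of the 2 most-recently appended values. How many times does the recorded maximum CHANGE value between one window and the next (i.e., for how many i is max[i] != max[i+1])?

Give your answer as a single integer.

step 1: append 39 -> window=[39] (not full yet)
step 2: append 13 -> window=[39, 13] -> max=39
step 3: append 55 -> window=[13, 55] -> max=55
step 4: append 76 -> window=[55, 76] -> max=76
step 5: append 68 -> window=[76, 68] -> max=76
step 6: append 14 -> window=[68, 14] -> max=68
step 7: append 34 -> window=[14, 34] -> max=34
step 8: append 76 -> window=[34, 76] -> max=76
step 9: append 77 -> window=[76, 77] -> max=77
step 10: append 11 -> window=[77, 11] -> max=77
Recorded maximums: 39 55 76 76 68 34 76 77 77
Changes between consecutive maximums: 6

Answer: 6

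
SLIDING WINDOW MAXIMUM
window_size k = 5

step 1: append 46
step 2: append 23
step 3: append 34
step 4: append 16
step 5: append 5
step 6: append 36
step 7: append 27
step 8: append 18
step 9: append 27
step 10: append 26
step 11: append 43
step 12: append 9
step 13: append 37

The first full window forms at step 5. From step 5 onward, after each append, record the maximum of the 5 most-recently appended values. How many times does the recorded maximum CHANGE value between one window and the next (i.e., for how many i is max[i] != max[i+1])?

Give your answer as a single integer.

Answer: 2

Derivation:
step 1: append 46 -> window=[46] (not full yet)
step 2: append 23 -> window=[46, 23] (not full yet)
step 3: append 34 -> window=[46, 23, 34] (not full yet)
step 4: append 16 -> window=[46, 23, 34, 16] (not full yet)
step 5: append 5 -> window=[46, 23, 34, 16, 5] -> max=46
step 6: append 36 -> window=[23, 34, 16, 5, 36] -> max=36
step 7: append 27 -> window=[34, 16, 5, 36, 27] -> max=36
step 8: append 18 -> window=[16, 5, 36, 27, 18] -> max=36
step 9: append 27 -> window=[5, 36, 27, 18, 27] -> max=36
step 10: append 26 -> window=[36, 27, 18, 27, 26] -> max=36
step 11: append 43 -> window=[27, 18, 27, 26, 43] -> max=43
step 12: append 9 -> window=[18, 27, 26, 43, 9] -> max=43
step 13: append 37 -> window=[27, 26, 43, 9, 37] -> max=43
Recorded maximums: 46 36 36 36 36 36 43 43 43
Changes between consecutive maximums: 2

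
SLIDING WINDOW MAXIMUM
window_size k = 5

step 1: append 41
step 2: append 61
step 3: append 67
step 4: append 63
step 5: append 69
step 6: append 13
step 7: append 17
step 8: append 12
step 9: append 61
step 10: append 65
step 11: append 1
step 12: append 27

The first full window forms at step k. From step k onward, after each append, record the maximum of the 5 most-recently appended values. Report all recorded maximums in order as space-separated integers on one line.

Answer: 69 69 69 69 69 65 65 65

Derivation:
step 1: append 41 -> window=[41] (not full yet)
step 2: append 61 -> window=[41, 61] (not full yet)
step 3: append 67 -> window=[41, 61, 67] (not full yet)
step 4: append 63 -> window=[41, 61, 67, 63] (not full yet)
step 5: append 69 -> window=[41, 61, 67, 63, 69] -> max=69
step 6: append 13 -> window=[61, 67, 63, 69, 13] -> max=69
step 7: append 17 -> window=[67, 63, 69, 13, 17] -> max=69
step 8: append 12 -> window=[63, 69, 13, 17, 12] -> max=69
step 9: append 61 -> window=[69, 13, 17, 12, 61] -> max=69
step 10: append 65 -> window=[13, 17, 12, 61, 65] -> max=65
step 11: append 1 -> window=[17, 12, 61, 65, 1] -> max=65
step 12: append 27 -> window=[12, 61, 65, 1, 27] -> max=65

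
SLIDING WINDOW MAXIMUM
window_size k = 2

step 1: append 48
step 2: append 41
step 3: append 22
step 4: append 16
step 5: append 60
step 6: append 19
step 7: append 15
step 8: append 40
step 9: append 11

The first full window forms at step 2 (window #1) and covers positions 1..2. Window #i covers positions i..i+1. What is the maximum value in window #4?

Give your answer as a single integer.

step 1: append 48 -> window=[48] (not full yet)
step 2: append 41 -> window=[48, 41] -> max=48
step 3: append 22 -> window=[41, 22] -> max=41
step 4: append 16 -> window=[22, 16] -> max=22
step 5: append 60 -> window=[16, 60] -> max=60
Window #4 max = 60

Answer: 60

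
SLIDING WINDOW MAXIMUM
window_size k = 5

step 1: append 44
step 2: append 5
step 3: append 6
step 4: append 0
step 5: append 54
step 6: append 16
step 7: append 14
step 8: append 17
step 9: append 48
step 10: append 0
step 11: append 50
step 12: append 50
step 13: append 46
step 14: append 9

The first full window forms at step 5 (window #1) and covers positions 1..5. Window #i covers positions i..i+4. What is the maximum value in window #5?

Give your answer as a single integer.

step 1: append 44 -> window=[44] (not full yet)
step 2: append 5 -> window=[44, 5] (not full yet)
step 3: append 6 -> window=[44, 5, 6] (not full yet)
step 4: append 0 -> window=[44, 5, 6, 0] (not full yet)
step 5: append 54 -> window=[44, 5, 6, 0, 54] -> max=54
step 6: append 16 -> window=[5, 6, 0, 54, 16] -> max=54
step 7: append 14 -> window=[6, 0, 54, 16, 14] -> max=54
step 8: append 17 -> window=[0, 54, 16, 14, 17] -> max=54
step 9: append 48 -> window=[54, 16, 14, 17, 48] -> max=54
Window #5 max = 54

Answer: 54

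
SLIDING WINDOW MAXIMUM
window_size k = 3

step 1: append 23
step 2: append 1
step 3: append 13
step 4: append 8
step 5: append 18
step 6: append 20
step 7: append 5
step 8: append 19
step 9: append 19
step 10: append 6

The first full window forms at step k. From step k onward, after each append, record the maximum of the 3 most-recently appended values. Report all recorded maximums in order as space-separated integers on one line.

step 1: append 23 -> window=[23] (not full yet)
step 2: append 1 -> window=[23, 1] (not full yet)
step 3: append 13 -> window=[23, 1, 13] -> max=23
step 4: append 8 -> window=[1, 13, 8] -> max=13
step 5: append 18 -> window=[13, 8, 18] -> max=18
step 6: append 20 -> window=[8, 18, 20] -> max=20
step 7: append 5 -> window=[18, 20, 5] -> max=20
step 8: append 19 -> window=[20, 5, 19] -> max=20
step 9: append 19 -> window=[5, 19, 19] -> max=19
step 10: append 6 -> window=[19, 19, 6] -> max=19

Answer: 23 13 18 20 20 20 19 19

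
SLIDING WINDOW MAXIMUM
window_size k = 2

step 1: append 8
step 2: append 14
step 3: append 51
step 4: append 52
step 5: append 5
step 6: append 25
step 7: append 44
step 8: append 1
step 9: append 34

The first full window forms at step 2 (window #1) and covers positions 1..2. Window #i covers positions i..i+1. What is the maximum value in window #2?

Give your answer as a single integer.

step 1: append 8 -> window=[8] (not full yet)
step 2: append 14 -> window=[8, 14] -> max=14
step 3: append 51 -> window=[14, 51] -> max=51
Window #2 max = 51

Answer: 51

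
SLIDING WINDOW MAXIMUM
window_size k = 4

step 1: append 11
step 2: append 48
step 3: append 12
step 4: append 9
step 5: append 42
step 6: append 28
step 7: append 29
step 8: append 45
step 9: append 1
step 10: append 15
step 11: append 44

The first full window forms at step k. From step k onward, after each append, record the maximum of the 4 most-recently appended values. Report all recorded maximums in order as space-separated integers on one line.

Answer: 48 48 42 42 45 45 45 45

Derivation:
step 1: append 11 -> window=[11] (not full yet)
step 2: append 48 -> window=[11, 48] (not full yet)
step 3: append 12 -> window=[11, 48, 12] (not full yet)
step 4: append 9 -> window=[11, 48, 12, 9] -> max=48
step 5: append 42 -> window=[48, 12, 9, 42] -> max=48
step 6: append 28 -> window=[12, 9, 42, 28] -> max=42
step 7: append 29 -> window=[9, 42, 28, 29] -> max=42
step 8: append 45 -> window=[42, 28, 29, 45] -> max=45
step 9: append 1 -> window=[28, 29, 45, 1] -> max=45
step 10: append 15 -> window=[29, 45, 1, 15] -> max=45
step 11: append 44 -> window=[45, 1, 15, 44] -> max=45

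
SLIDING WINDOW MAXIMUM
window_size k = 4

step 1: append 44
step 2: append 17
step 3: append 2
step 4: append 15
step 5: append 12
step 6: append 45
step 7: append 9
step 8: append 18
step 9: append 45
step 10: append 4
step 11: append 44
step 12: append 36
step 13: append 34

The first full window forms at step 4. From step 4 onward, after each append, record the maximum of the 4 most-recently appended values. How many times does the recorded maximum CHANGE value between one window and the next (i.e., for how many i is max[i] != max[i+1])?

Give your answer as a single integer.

Answer: 3

Derivation:
step 1: append 44 -> window=[44] (not full yet)
step 2: append 17 -> window=[44, 17] (not full yet)
step 3: append 2 -> window=[44, 17, 2] (not full yet)
step 4: append 15 -> window=[44, 17, 2, 15] -> max=44
step 5: append 12 -> window=[17, 2, 15, 12] -> max=17
step 6: append 45 -> window=[2, 15, 12, 45] -> max=45
step 7: append 9 -> window=[15, 12, 45, 9] -> max=45
step 8: append 18 -> window=[12, 45, 9, 18] -> max=45
step 9: append 45 -> window=[45, 9, 18, 45] -> max=45
step 10: append 4 -> window=[9, 18, 45, 4] -> max=45
step 11: append 44 -> window=[18, 45, 4, 44] -> max=45
step 12: append 36 -> window=[45, 4, 44, 36] -> max=45
step 13: append 34 -> window=[4, 44, 36, 34] -> max=44
Recorded maximums: 44 17 45 45 45 45 45 45 45 44
Changes between consecutive maximums: 3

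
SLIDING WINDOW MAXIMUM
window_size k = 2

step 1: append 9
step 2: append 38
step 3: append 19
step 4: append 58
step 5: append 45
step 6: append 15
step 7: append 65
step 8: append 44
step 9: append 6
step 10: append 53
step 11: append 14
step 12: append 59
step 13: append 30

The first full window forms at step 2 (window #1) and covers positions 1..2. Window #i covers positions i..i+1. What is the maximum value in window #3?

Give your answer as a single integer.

Answer: 58

Derivation:
step 1: append 9 -> window=[9] (not full yet)
step 2: append 38 -> window=[9, 38] -> max=38
step 3: append 19 -> window=[38, 19] -> max=38
step 4: append 58 -> window=[19, 58] -> max=58
Window #3 max = 58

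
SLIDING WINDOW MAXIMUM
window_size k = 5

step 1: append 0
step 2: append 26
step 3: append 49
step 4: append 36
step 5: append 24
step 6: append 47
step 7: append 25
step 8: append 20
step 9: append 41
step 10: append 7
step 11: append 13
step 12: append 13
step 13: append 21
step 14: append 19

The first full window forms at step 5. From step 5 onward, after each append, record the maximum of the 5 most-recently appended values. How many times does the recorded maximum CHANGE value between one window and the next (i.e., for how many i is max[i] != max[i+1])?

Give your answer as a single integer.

Answer: 3

Derivation:
step 1: append 0 -> window=[0] (not full yet)
step 2: append 26 -> window=[0, 26] (not full yet)
step 3: append 49 -> window=[0, 26, 49] (not full yet)
step 4: append 36 -> window=[0, 26, 49, 36] (not full yet)
step 5: append 24 -> window=[0, 26, 49, 36, 24] -> max=49
step 6: append 47 -> window=[26, 49, 36, 24, 47] -> max=49
step 7: append 25 -> window=[49, 36, 24, 47, 25] -> max=49
step 8: append 20 -> window=[36, 24, 47, 25, 20] -> max=47
step 9: append 41 -> window=[24, 47, 25, 20, 41] -> max=47
step 10: append 7 -> window=[47, 25, 20, 41, 7] -> max=47
step 11: append 13 -> window=[25, 20, 41, 7, 13] -> max=41
step 12: append 13 -> window=[20, 41, 7, 13, 13] -> max=41
step 13: append 21 -> window=[41, 7, 13, 13, 21] -> max=41
step 14: append 19 -> window=[7, 13, 13, 21, 19] -> max=21
Recorded maximums: 49 49 49 47 47 47 41 41 41 21
Changes between consecutive maximums: 3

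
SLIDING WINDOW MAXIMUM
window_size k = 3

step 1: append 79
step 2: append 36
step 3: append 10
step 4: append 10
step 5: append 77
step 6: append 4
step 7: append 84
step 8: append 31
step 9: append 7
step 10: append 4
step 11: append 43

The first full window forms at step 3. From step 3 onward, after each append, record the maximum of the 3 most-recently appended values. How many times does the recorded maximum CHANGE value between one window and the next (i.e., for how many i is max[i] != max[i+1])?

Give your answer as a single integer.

step 1: append 79 -> window=[79] (not full yet)
step 2: append 36 -> window=[79, 36] (not full yet)
step 3: append 10 -> window=[79, 36, 10] -> max=79
step 4: append 10 -> window=[36, 10, 10] -> max=36
step 5: append 77 -> window=[10, 10, 77] -> max=77
step 6: append 4 -> window=[10, 77, 4] -> max=77
step 7: append 84 -> window=[77, 4, 84] -> max=84
step 8: append 31 -> window=[4, 84, 31] -> max=84
step 9: append 7 -> window=[84, 31, 7] -> max=84
step 10: append 4 -> window=[31, 7, 4] -> max=31
step 11: append 43 -> window=[7, 4, 43] -> max=43
Recorded maximums: 79 36 77 77 84 84 84 31 43
Changes between consecutive maximums: 5

Answer: 5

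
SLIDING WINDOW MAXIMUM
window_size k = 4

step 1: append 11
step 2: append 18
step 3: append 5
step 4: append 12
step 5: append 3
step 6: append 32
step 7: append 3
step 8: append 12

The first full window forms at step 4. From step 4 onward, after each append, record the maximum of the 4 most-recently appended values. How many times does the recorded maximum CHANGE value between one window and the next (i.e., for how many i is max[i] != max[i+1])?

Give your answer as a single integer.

Answer: 1

Derivation:
step 1: append 11 -> window=[11] (not full yet)
step 2: append 18 -> window=[11, 18] (not full yet)
step 3: append 5 -> window=[11, 18, 5] (not full yet)
step 4: append 12 -> window=[11, 18, 5, 12] -> max=18
step 5: append 3 -> window=[18, 5, 12, 3] -> max=18
step 6: append 32 -> window=[5, 12, 3, 32] -> max=32
step 7: append 3 -> window=[12, 3, 32, 3] -> max=32
step 8: append 12 -> window=[3, 32, 3, 12] -> max=32
Recorded maximums: 18 18 32 32 32
Changes between consecutive maximums: 1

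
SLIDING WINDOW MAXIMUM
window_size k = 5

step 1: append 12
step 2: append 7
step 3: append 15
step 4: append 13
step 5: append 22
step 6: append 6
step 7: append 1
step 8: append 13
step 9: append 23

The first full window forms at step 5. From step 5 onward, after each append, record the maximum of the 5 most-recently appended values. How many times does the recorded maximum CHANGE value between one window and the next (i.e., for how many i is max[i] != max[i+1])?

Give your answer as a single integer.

step 1: append 12 -> window=[12] (not full yet)
step 2: append 7 -> window=[12, 7] (not full yet)
step 3: append 15 -> window=[12, 7, 15] (not full yet)
step 4: append 13 -> window=[12, 7, 15, 13] (not full yet)
step 5: append 22 -> window=[12, 7, 15, 13, 22] -> max=22
step 6: append 6 -> window=[7, 15, 13, 22, 6] -> max=22
step 7: append 1 -> window=[15, 13, 22, 6, 1] -> max=22
step 8: append 13 -> window=[13, 22, 6, 1, 13] -> max=22
step 9: append 23 -> window=[22, 6, 1, 13, 23] -> max=23
Recorded maximums: 22 22 22 22 23
Changes between consecutive maximums: 1

Answer: 1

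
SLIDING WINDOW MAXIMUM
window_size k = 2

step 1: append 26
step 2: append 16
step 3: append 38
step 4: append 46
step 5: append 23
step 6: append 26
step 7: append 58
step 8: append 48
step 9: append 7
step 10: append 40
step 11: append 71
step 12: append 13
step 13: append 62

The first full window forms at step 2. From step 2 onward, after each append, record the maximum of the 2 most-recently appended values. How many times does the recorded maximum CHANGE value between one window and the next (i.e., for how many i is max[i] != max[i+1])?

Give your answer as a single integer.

Answer: 8

Derivation:
step 1: append 26 -> window=[26] (not full yet)
step 2: append 16 -> window=[26, 16] -> max=26
step 3: append 38 -> window=[16, 38] -> max=38
step 4: append 46 -> window=[38, 46] -> max=46
step 5: append 23 -> window=[46, 23] -> max=46
step 6: append 26 -> window=[23, 26] -> max=26
step 7: append 58 -> window=[26, 58] -> max=58
step 8: append 48 -> window=[58, 48] -> max=58
step 9: append 7 -> window=[48, 7] -> max=48
step 10: append 40 -> window=[7, 40] -> max=40
step 11: append 71 -> window=[40, 71] -> max=71
step 12: append 13 -> window=[71, 13] -> max=71
step 13: append 62 -> window=[13, 62] -> max=62
Recorded maximums: 26 38 46 46 26 58 58 48 40 71 71 62
Changes between consecutive maximums: 8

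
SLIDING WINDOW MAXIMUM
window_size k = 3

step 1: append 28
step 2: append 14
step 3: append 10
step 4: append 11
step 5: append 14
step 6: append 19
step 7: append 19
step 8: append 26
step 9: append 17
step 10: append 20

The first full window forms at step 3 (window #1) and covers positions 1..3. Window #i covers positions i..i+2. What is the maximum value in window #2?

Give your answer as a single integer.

Answer: 14

Derivation:
step 1: append 28 -> window=[28] (not full yet)
step 2: append 14 -> window=[28, 14] (not full yet)
step 3: append 10 -> window=[28, 14, 10] -> max=28
step 4: append 11 -> window=[14, 10, 11] -> max=14
Window #2 max = 14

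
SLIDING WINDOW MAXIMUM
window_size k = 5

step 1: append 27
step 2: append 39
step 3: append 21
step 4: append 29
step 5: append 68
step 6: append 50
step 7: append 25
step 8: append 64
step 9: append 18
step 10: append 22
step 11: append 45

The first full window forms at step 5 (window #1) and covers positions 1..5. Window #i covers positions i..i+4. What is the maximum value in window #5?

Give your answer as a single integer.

step 1: append 27 -> window=[27] (not full yet)
step 2: append 39 -> window=[27, 39] (not full yet)
step 3: append 21 -> window=[27, 39, 21] (not full yet)
step 4: append 29 -> window=[27, 39, 21, 29] (not full yet)
step 5: append 68 -> window=[27, 39, 21, 29, 68] -> max=68
step 6: append 50 -> window=[39, 21, 29, 68, 50] -> max=68
step 7: append 25 -> window=[21, 29, 68, 50, 25] -> max=68
step 8: append 64 -> window=[29, 68, 50, 25, 64] -> max=68
step 9: append 18 -> window=[68, 50, 25, 64, 18] -> max=68
Window #5 max = 68

Answer: 68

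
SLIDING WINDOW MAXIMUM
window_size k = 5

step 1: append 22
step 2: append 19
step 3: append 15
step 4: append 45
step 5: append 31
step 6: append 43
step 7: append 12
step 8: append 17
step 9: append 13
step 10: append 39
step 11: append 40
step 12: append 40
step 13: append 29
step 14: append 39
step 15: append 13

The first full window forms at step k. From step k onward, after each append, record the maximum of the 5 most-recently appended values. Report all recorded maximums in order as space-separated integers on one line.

step 1: append 22 -> window=[22] (not full yet)
step 2: append 19 -> window=[22, 19] (not full yet)
step 3: append 15 -> window=[22, 19, 15] (not full yet)
step 4: append 45 -> window=[22, 19, 15, 45] (not full yet)
step 5: append 31 -> window=[22, 19, 15, 45, 31] -> max=45
step 6: append 43 -> window=[19, 15, 45, 31, 43] -> max=45
step 7: append 12 -> window=[15, 45, 31, 43, 12] -> max=45
step 8: append 17 -> window=[45, 31, 43, 12, 17] -> max=45
step 9: append 13 -> window=[31, 43, 12, 17, 13] -> max=43
step 10: append 39 -> window=[43, 12, 17, 13, 39] -> max=43
step 11: append 40 -> window=[12, 17, 13, 39, 40] -> max=40
step 12: append 40 -> window=[17, 13, 39, 40, 40] -> max=40
step 13: append 29 -> window=[13, 39, 40, 40, 29] -> max=40
step 14: append 39 -> window=[39, 40, 40, 29, 39] -> max=40
step 15: append 13 -> window=[40, 40, 29, 39, 13] -> max=40

Answer: 45 45 45 45 43 43 40 40 40 40 40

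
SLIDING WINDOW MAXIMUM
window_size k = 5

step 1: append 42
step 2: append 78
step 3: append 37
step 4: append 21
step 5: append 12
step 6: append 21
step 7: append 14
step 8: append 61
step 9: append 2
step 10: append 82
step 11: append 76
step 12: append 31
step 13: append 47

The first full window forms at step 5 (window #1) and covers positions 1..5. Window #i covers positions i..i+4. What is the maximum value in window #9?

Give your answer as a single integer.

Answer: 82

Derivation:
step 1: append 42 -> window=[42] (not full yet)
step 2: append 78 -> window=[42, 78] (not full yet)
step 3: append 37 -> window=[42, 78, 37] (not full yet)
step 4: append 21 -> window=[42, 78, 37, 21] (not full yet)
step 5: append 12 -> window=[42, 78, 37, 21, 12] -> max=78
step 6: append 21 -> window=[78, 37, 21, 12, 21] -> max=78
step 7: append 14 -> window=[37, 21, 12, 21, 14] -> max=37
step 8: append 61 -> window=[21, 12, 21, 14, 61] -> max=61
step 9: append 2 -> window=[12, 21, 14, 61, 2] -> max=61
step 10: append 82 -> window=[21, 14, 61, 2, 82] -> max=82
step 11: append 76 -> window=[14, 61, 2, 82, 76] -> max=82
step 12: append 31 -> window=[61, 2, 82, 76, 31] -> max=82
step 13: append 47 -> window=[2, 82, 76, 31, 47] -> max=82
Window #9 max = 82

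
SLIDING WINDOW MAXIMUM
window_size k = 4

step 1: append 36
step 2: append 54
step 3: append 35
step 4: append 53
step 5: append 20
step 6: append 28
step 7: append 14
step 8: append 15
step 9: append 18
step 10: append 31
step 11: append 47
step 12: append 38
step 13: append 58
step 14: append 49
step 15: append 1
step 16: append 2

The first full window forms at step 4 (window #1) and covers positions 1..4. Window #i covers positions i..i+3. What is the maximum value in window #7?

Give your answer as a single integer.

step 1: append 36 -> window=[36] (not full yet)
step 2: append 54 -> window=[36, 54] (not full yet)
step 3: append 35 -> window=[36, 54, 35] (not full yet)
step 4: append 53 -> window=[36, 54, 35, 53] -> max=54
step 5: append 20 -> window=[54, 35, 53, 20] -> max=54
step 6: append 28 -> window=[35, 53, 20, 28] -> max=53
step 7: append 14 -> window=[53, 20, 28, 14] -> max=53
step 8: append 15 -> window=[20, 28, 14, 15] -> max=28
step 9: append 18 -> window=[28, 14, 15, 18] -> max=28
step 10: append 31 -> window=[14, 15, 18, 31] -> max=31
Window #7 max = 31

Answer: 31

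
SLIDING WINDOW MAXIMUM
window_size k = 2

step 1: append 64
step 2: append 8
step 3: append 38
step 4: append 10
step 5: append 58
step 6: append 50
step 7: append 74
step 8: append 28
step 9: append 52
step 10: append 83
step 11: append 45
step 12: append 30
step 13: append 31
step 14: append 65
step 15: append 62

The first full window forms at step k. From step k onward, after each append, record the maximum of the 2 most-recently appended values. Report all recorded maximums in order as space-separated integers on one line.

Answer: 64 38 38 58 58 74 74 52 83 83 45 31 65 65

Derivation:
step 1: append 64 -> window=[64] (not full yet)
step 2: append 8 -> window=[64, 8] -> max=64
step 3: append 38 -> window=[8, 38] -> max=38
step 4: append 10 -> window=[38, 10] -> max=38
step 5: append 58 -> window=[10, 58] -> max=58
step 6: append 50 -> window=[58, 50] -> max=58
step 7: append 74 -> window=[50, 74] -> max=74
step 8: append 28 -> window=[74, 28] -> max=74
step 9: append 52 -> window=[28, 52] -> max=52
step 10: append 83 -> window=[52, 83] -> max=83
step 11: append 45 -> window=[83, 45] -> max=83
step 12: append 30 -> window=[45, 30] -> max=45
step 13: append 31 -> window=[30, 31] -> max=31
step 14: append 65 -> window=[31, 65] -> max=65
step 15: append 62 -> window=[65, 62] -> max=65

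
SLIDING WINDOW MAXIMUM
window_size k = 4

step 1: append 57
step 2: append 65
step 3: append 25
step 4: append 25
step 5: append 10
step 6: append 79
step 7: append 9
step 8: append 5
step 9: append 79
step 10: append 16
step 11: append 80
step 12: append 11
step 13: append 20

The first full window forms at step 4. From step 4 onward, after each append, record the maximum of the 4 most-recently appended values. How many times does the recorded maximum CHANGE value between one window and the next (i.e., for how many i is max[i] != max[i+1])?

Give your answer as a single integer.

Answer: 2

Derivation:
step 1: append 57 -> window=[57] (not full yet)
step 2: append 65 -> window=[57, 65] (not full yet)
step 3: append 25 -> window=[57, 65, 25] (not full yet)
step 4: append 25 -> window=[57, 65, 25, 25] -> max=65
step 5: append 10 -> window=[65, 25, 25, 10] -> max=65
step 6: append 79 -> window=[25, 25, 10, 79] -> max=79
step 7: append 9 -> window=[25, 10, 79, 9] -> max=79
step 8: append 5 -> window=[10, 79, 9, 5] -> max=79
step 9: append 79 -> window=[79, 9, 5, 79] -> max=79
step 10: append 16 -> window=[9, 5, 79, 16] -> max=79
step 11: append 80 -> window=[5, 79, 16, 80] -> max=80
step 12: append 11 -> window=[79, 16, 80, 11] -> max=80
step 13: append 20 -> window=[16, 80, 11, 20] -> max=80
Recorded maximums: 65 65 79 79 79 79 79 80 80 80
Changes between consecutive maximums: 2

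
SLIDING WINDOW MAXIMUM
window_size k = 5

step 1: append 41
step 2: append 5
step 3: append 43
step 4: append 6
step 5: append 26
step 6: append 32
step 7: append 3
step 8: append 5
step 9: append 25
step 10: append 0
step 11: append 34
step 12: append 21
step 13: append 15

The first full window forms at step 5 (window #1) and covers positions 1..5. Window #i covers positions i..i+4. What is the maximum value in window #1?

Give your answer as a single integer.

step 1: append 41 -> window=[41] (not full yet)
step 2: append 5 -> window=[41, 5] (not full yet)
step 3: append 43 -> window=[41, 5, 43] (not full yet)
step 4: append 6 -> window=[41, 5, 43, 6] (not full yet)
step 5: append 26 -> window=[41, 5, 43, 6, 26] -> max=43
Window #1 max = 43

Answer: 43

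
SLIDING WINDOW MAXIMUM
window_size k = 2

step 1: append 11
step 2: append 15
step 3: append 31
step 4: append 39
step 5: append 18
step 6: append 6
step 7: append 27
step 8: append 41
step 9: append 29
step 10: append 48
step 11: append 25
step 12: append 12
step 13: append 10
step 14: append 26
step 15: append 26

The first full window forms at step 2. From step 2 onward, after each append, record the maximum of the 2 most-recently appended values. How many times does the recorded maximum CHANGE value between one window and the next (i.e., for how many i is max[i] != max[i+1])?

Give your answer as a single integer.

Answer: 9

Derivation:
step 1: append 11 -> window=[11] (not full yet)
step 2: append 15 -> window=[11, 15] -> max=15
step 3: append 31 -> window=[15, 31] -> max=31
step 4: append 39 -> window=[31, 39] -> max=39
step 5: append 18 -> window=[39, 18] -> max=39
step 6: append 6 -> window=[18, 6] -> max=18
step 7: append 27 -> window=[6, 27] -> max=27
step 8: append 41 -> window=[27, 41] -> max=41
step 9: append 29 -> window=[41, 29] -> max=41
step 10: append 48 -> window=[29, 48] -> max=48
step 11: append 25 -> window=[48, 25] -> max=48
step 12: append 12 -> window=[25, 12] -> max=25
step 13: append 10 -> window=[12, 10] -> max=12
step 14: append 26 -> window=[10, 26] -> max=26
step 15: append 26 -> window=[26, 26] -> max=26
Recorded maximums: 15 31 39 39 18 27 41 41 48 48 25 12 26 26
Changes between consecutive maximums: 9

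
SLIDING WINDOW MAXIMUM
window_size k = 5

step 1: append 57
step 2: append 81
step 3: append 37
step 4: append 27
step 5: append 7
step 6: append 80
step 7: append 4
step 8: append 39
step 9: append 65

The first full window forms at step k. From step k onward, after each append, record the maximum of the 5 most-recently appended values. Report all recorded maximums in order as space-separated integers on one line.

Answer: 81 81 80 80 80

Derivation:
step 1: append 57 -> window=[57] (not full yet)
step 2: append 81 -> window=[57, 81] (not full yet)
step 3: append 37 -> window=[57, 81, 37] (not full yet)
step 4: append 27 -> window=[57, 81, 37, 27] (not full yet)
step 5: append 7 -> window=[57, 81, 37, 27, 7] -> max=81
step 6: append 80 -> window=[81, 37, 27, 7, 80] -> max=81
step 7: append 4 -> window=[37, 27, 7, 80, 4] -> max=80
step 8: append 39 -> window=[27, 7, 80, 4, 39] -> max=80
step 9: append 65 -> window=[7, 80, 4, 39, 65] -> max=80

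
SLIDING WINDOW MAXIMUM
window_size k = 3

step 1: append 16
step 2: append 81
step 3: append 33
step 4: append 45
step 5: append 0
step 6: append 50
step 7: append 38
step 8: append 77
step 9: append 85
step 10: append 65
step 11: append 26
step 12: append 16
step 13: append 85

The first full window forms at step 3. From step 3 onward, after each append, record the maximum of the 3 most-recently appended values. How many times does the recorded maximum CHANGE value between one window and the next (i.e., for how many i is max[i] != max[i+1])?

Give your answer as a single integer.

step 1: append 16 -> window=[16] (not full yet)
step 2: append 81 -> window=[16, 81] (not full yet)
step 3: append 33 -> window=[16, 81, 33] -> max=81
step 4: append 45 -> window=[81, 33, 45] -> max=81
step 5: append 0 -> window=[33, 45, 0] -> max=45
step 6: append 50 -> window=[45, 0, 50] -> max=50
step 7: append 38 -> window=[0, 50, 38] -> max=50
step 8: append 77 -> window=[50, 38, 77] -> max=77
step 9: append 85 -> window=[38, 77, 85] -> max=85
step 10: append 65 -> window=[77, 85, 65] -> max=85
step 11: append 26 -> window=[85, 65, 26] -> max=85
step 12: append 16 -> window=[65, 26, 16] -> max=65
step 13: append 85 -> window=[26, 16, 85] -> max=85
Recorded maximums: 81 81 45 50 50 77 85 85 85 65 85
Changes between consecutive maximums: 6

Answer: 6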